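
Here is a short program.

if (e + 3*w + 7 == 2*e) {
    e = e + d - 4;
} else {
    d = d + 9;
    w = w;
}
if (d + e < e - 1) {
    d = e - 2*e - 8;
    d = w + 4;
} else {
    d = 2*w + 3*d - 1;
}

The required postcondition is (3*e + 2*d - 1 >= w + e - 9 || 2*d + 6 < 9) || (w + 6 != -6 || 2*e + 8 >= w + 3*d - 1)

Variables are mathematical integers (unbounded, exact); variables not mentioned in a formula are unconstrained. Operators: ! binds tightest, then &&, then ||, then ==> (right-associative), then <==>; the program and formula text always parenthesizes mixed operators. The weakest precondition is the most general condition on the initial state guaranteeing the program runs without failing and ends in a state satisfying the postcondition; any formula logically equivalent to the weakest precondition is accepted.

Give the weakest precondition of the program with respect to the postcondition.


Working backward. After the program, the postcondition (3*e + 2*d - 1 >= w + e - 9 || 2*d + 6 < 9) || (w + 6 != -6 || 2*e + 8 >= w + 3*d - 1) must hold; in canonical form it is 2*d + 2*e >= w - 8 || 2*d < 3 || w != -12 || 2*e >= 3*d + w - 9.
Then branch requires 2*e + w >= -16 || 2*w < -5 || w != -12 || 2*e >= 4*w + 3; else branch requires 6*d + 2*e + 3*w >= -6 || 6*d + 4*w < 5 || w != -12 || 2*e >= 9*d + 7*w - 12.
Before the if: (d < -1 ==> (2*e + w >= -16 || 2*w < -5 || w != -12 || 2*e >= 4*w + 3)) && ((!(d < -1)) ==> (6*d + 2*e + 3*w >= -6 || 6*d + 4*w < 5 || w != -12 || 2*e >= 9*d + 7*w - 12))
Then branch requires (d < -1 ==> (2*d + 2*e + w >= -8 || 2*w < -5 || w != -12 || 2*d + 2*e >= 4*w + 11)) && ((!(d < -1)) ==> (8*d + 2*e + 3*w >= 2 || 6*d + 4*w < 5 || w != -12 || 2*e >= 7*d + 7*w - 4)); else branch requires (d < -10 ==> (2*e + w >= -16 || 2*w < -5 || w != -12 || 2*e >= 4*w + 3)) && ((!(d < -10)) ==> (6*d + 2*e + 3*w >= -60 || 6*d + 4*w < -49 || w != -12 || 2*e >= 9*d + 7*w + 69)).
Before the if: (3*w == e - 7 ==> ((d < -1 ==> (2*d + 2*e + w >= -8 || 2*w < -5 || w != -12 || 2*d + 2*e >= 4*w + 11)) && ((!(d < -1)) ==> (8*d + 2*e + 3*w >= 2 || 6*d + 4*w < 5 || w != -12 || 2*e >= 7*d + 7*w - 4)))) && ((!(3*w == e - 7)) ==> ((d < -10 ==> (2*e + w >= -16 || 2*w < -5 || w != -12 || 2*e >= 4*w + 3)) && ((!(d < -10)) ==> (6*d + 2*e + 3*w >= -60 || 6*d + 4*w < -49 || w != -12 || 2*e >= 9*d + 7*w + 69))))
Answer: WP = (3*w == e - 7 ==> ((d < -1 ==> (2*d + 2*e + w >= -8 || 2*w < -5 || w != -12 || 2*d + 2*e >= 4*w + 11)) && ((!(d < -1)) ==> (8*d + 2*e + 3*w >= 2 || 6*d + 4*w < 5 || w != -12 || 2*e >= 7*d + 7*w - 4)))) && ((!(3*w == e - 7)) ==> ((d < -10 ==> (2*e + w >= -16 || 2*w < -5 || w != -12 || 2*e >= 4*w + 3)) && ((!(d < -10)) ==> (6*d + 2*e + 3*w >= -60 || 6*d + 4*w < -49 || w != -12 || 2*e >= 9*d + 7*w + 69))))


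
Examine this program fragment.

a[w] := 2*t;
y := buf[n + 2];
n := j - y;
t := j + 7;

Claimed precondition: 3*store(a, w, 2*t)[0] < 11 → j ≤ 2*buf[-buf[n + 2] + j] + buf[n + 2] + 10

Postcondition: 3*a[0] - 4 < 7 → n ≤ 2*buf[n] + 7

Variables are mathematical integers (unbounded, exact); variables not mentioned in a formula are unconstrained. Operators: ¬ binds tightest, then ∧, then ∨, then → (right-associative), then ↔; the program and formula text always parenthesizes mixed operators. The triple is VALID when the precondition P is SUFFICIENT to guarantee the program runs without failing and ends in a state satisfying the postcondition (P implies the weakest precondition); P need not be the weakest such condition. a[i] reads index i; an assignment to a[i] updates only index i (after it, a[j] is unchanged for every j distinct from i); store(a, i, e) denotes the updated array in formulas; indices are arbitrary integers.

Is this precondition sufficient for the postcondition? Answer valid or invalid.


Working backward. After the program, the postcondition 3*a[0] - 4 < 7 → n ≤ 2*buf[n] + 7 must hold; in canonical form it is 3*a[0] < 11 → n ≤ 2*buf[n] + 7.
Before t := j + 7: 3*a[0] < 11 → n ≤ 2*buf[n] + 7
Before n := j - y: 3*a[0] < 11 → j ≤ 2*buf[j - y] + y + 7
Before y := buf[n + 2]: 3*a[0] < 11 → j ≤ 2*buf[-buf[n + 2] + j] + buf[n + 2] + 7
Before a[w] := 2*t: 3*store(a, w, 2*t)[0] < 11 → j ≤ 2*buf[-buf[n + 2] + j] + buf[n + 2] + 7
The weakest precondition is 3*store(a, w, 2*t)[0] < 11 → j ≤ 2*buf[-buf[n + 2] + j] + buf[n + 2] + 7.
Check whether 3*store(a, w, 2*t)[0] < 11 → j ≤ 2*buf[-buf[n + 2] + j] + buf[n + 2] + 10 implies it.
Countermodel: at the initial state a = {[-14080] = 9, [0] = 9, [3] = 9, elsewhere 9}, buf = {[-14080] = -7044, [0] = 2, [3] = 14080, elsewhere 2}, j = 0, n = 1, t = 0, w = 0, the precondition holds but the weakest precondition fails.
Answer: invalid


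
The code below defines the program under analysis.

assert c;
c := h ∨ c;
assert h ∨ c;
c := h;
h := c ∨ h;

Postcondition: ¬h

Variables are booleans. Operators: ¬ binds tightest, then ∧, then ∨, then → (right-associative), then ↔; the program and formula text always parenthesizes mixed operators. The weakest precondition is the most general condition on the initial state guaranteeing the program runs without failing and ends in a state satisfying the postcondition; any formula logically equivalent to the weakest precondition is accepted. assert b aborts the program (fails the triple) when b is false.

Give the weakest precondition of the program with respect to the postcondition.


Working backward. After the program, ¬h must hold.
Before h := c ∨ h: ¬(c ∨ h)
Before c := h: ¬h
Before assert h ∨ c: (h ∨ c) ∧ (¬h)
Before c := h ∨ c: (h ∨ c) ∧ (¬h)
Before assert c: c ∧ (h ∨ c) ∧ (¬h)
Answer: WP = c ∧ (h ∨ c) ∧ (¬h)


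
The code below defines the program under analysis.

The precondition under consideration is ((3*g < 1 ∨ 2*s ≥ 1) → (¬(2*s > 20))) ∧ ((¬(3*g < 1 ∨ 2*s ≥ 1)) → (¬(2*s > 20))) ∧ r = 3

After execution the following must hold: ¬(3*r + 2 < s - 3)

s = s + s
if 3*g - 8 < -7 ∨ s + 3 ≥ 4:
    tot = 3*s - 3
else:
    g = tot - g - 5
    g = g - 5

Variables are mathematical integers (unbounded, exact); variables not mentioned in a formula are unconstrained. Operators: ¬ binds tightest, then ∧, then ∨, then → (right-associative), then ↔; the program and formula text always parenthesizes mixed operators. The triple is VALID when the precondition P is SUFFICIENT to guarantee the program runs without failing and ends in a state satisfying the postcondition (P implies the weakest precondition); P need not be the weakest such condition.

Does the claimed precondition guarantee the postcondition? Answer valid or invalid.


Working backward. After the program, the postcondition ¬(3*r + 2 < s - 3) must hold; in canonical form it is ¬(3*r < s - 5).
Then branch requires ¬(3*r < s - 5); else branch requires ¬(3*r < s - 5).
Before the if: ((3*g < 1 ∨ s ≥ 1) → (¬(3*r < s - 5))) ∧ ((¬(3*g < 1 ∨ s ≥ 1)) → (¬(3*r < s - 5)))
Before s := s + s: ((3*g < 1 ∨ 2*s ≥ 1) → (¬(3*r < 2*s - 5))) ∧ ((¬(3*g < 1 ∨ 2*s ≥ 1)) → (¬(3*r < 2*s - 5)))
The weakest precondition is ((3*g < 1 ∨ 2*s ≥ 1) → (¬(3*r < 2*s - 5))) ∧ ((¬(3*g < 1 ∨ 2*s ≥ 1)) → (¬(3*r < 2*s - 5))).
Check whether ((3*g < 1 ∨ 2*s ≥ 1) → (¬(2*s > 20))) ∧ ((¬(3*g < 1 ∨ 2*s ≥ 1)) → (¬(2*s > 20))) ∧ r = 3 implies it.
Countermodel: at the initial state g = 1, r = 3, s = 8, the precondition holds but the weakest precondition fails.
Answer: invalid


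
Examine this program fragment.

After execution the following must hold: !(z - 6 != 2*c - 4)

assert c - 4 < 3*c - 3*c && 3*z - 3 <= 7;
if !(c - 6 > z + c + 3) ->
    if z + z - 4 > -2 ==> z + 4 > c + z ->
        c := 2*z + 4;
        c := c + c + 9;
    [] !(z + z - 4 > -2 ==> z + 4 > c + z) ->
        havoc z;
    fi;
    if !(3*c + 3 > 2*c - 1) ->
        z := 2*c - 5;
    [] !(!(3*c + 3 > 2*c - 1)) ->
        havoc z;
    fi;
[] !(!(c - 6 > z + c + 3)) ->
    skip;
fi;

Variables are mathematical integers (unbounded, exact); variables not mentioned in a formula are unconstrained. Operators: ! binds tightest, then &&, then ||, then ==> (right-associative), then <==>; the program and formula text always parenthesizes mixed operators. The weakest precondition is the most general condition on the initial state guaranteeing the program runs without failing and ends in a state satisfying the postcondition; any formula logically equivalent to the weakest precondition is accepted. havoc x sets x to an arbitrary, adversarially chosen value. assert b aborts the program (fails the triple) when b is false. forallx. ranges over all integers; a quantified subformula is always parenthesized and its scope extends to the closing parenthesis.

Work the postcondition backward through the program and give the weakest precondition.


Working backward. After the program, the postcondition !(z - 6 != 2*c - 4) must hold; in canonical form it is !(z != 2*c + 2).
Then branch requires ((2*z > 2 ==> c < 4) ==> (4*z > -21 && (4*z > -21 ==> (forall z_1. (!(z_1 != 8*z + 36)))))) && ((!(2*z > 2 ==> c < 4)) ==> (c > -4 && (c > -4 ==> (forall z_1. (!(z_1 != 2*c + 2)))))); else branch requires !(z != 2*c + 2).
Before the if: ((!(z < -9)) ==> (((2*z > 2 ==> c < 4) ==> (4*z > -21 && (4*z > -21 ==> (forall z_1. (!(z_1 != 8*z + 36)))))) && ((!(2*z > 2 ==> c < 4)) ==> (c > -4 && (c > -4 ==> (forall z_1. (!(z_1 != 2*c + 2)))))))) && (z < -9 ==> (!(z != 2*c + 2)))
Before assert c - 4 < 3*c - 3*c && 3*z - 3 <= 7: c < 4 && 3*z <= 10 && ((!(z < -9)) ==> (((2*z > 2 ==> c < 4) ==> (4*z > -21 && (4*z > -21 ==> (forall z_1. (!(z_1 != 8*z + 36)))))) && ((!(2*z > 2 ==> c < 4)) ==> (c > -4 && (c > -4 ==> (forall z_1. (!(z_1 != 2*c + 2)))))))) && (z < -9 ==> (!(z != 2*c + 2)))
Answer: WP = c < 4 && 3*z <= 10 && ((!(z < -9)) ==> (((2*z > 2 ==> c < 4) ==> (4*z > -21 && (4*z > -21 ==> (forall z_1. (!(z_1 != 8*z + 36)))))) && ((!(2*z > 2 ==> c < 4)) ==> (c > -4 && (c > -4 ==> (forall z_1. (!(z_1 != 2*c + 2)))))))) && (z < -9 ==> (!(z != 2*c + 2)))


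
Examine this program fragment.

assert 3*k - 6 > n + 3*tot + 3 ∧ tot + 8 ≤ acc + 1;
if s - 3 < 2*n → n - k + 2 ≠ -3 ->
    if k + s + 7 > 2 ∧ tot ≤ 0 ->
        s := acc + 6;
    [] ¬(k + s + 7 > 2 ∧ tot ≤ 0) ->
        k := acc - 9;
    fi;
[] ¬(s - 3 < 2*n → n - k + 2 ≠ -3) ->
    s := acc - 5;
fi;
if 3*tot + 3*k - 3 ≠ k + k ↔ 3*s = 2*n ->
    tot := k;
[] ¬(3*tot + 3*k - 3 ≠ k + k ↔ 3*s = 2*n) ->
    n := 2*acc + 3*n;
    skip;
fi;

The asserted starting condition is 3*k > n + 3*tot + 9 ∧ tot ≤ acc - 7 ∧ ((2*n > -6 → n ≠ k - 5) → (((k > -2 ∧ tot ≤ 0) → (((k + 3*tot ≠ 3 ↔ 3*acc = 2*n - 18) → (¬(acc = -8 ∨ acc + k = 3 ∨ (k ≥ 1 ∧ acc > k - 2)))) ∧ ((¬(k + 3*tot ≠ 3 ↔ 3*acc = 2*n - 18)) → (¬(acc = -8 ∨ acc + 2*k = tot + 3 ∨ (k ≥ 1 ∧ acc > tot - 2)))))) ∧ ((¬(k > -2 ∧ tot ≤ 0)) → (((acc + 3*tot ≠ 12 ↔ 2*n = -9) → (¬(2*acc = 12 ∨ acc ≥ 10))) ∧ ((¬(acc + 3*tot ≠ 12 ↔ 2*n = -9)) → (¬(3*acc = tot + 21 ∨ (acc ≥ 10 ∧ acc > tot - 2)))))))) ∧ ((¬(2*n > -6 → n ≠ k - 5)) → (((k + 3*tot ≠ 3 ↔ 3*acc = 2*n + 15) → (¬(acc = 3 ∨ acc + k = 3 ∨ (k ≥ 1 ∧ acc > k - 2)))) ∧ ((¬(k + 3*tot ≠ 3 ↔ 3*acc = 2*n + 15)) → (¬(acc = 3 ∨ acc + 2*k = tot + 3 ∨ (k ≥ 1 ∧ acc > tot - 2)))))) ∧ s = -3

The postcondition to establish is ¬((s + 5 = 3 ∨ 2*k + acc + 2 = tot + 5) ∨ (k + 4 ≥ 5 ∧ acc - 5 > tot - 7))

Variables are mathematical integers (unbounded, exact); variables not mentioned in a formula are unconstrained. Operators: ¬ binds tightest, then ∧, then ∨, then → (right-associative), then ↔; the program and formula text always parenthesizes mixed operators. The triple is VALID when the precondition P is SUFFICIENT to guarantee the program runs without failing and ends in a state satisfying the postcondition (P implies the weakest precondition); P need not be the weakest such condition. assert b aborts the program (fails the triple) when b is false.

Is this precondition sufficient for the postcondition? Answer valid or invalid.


Working backward. After the program, the postcondition ¬((s + 5 = 3 ∨ 2*k + acc + 2 = tot + 5) ∨ (k + 4 ≥ 5 ∧ acc - 5 > tot - 7)) must hold; in canonical form it is ¬(s = -2 ∨ acc + 2*k = tot + 3 ∨ (k ≥ 1 ∧ acc > tot - 2)).
Then branch requires ¬(s = -2 ∨ acc + k = 3 ∨ (k ≥ 1 ∧ acc > k - 2)); else branch requires ¬(s = -2 ∨ acc + 2*k = tot + 3 ∨ (k ≥ 1 ∧ acc > tot - 2)).
Before the if: ((k + 3*tot ≠ 3 ↔ 3*s = 2*n) → (¬(s = -2 ∨ acc + k = 3 ∨ (k ≥ 1 ∧ acc > k - 2)))) ∧ ((¬(k + 3*tot ≠ 3 ↔ 3*s = 2*n)) → (¬(s = -2 ∨ acc + 2*k = tot + 3 ∨ (k ≥ 1 ∧ acc > tot - 2))))
Then branch requires ((k + s > -5 ∧ tot ≤ 0) → (((k + 3*tot ≠ 3 ↔ 3*acc = 2*n - 18) → (¬(acc = -8 ∨ acc + k = 3 ∨ (k ≥ 1 ∧ acc > k - 2)))) ∧ ((¬(k + 3*tot ≠ 3 ↔ 3*acc = 2*n - 18)) → (¬(acc = -8 ∨ acc + 2*k = tot + 3 ∨ (k ≥ 1 ∧ acc > tot - 2)))))) ∧ ((¬(k + s > -5 ∧ tot ≤ 0)) → (((acc + 3*tot ≠ 12 ↔ 3*s = 2*n) → (¬(s = -2 ∨ 2*acc = 12 ∨ acc ≥ 10))) ∧ ((¬(acc + 3*tot ≠ 12 ↔ 3*s = 2*n)) → (¬(s = -2 ∨ 3*acc = tot + 21 ∨ (acc ≥ 10 ∧ acc > tot - 2)))))); else branch requires ((k + 3*tot ≠ 3 ↔ 3*acc = 2*n + 15) → (¬(acc = 3 ∨ acc + k = 3 ∨ (k ≥ 1 ∧ acc > k - 2)))) ∧ ((¬(k + 3*tot ≠ 3 ↔ 3*acc = 2*n + 15)) → (¬(acc = 3 ∨ acc + 2*k = tot + 3 ∨ (k ≥ 1 ∧ acc > tot - 2)))).
Before the if: ((s < 2*n + 3 → n ≠ k - 5) → (((k + s > -5 ∧ tot ≤ 0) → (((k + 3*tot ≠ 3 ↔ 3*acc = 2*n - 18) → (¬(acc = -8 ∨ acc + k = 3 ∨ (k ≥ 1 ∧ acc > k - 2)))) ∧ ((¬(k + 3*tot ≠ 3 ↔ 3*acc = 2*n - 18)) → (¬(acc = -8 ∨ acc + 2*k = tot + 3 ∨ (k ≥ 1 ∧ acc > tot - 2)))))) ∧ ((¬(k + s > -5 ∧ tot ≤ 0)) → (((acc + 3*tot ≠ 12 ↔ 3*s = 2*n) → (¬(s = -2 ∨ 2*acc = 12 ∨ acc ≥ 10))) ∧ ((¬(acc + 3*tot ≠ 12 ↔ 3*s = 2*n)) → (¬(s = -2 ∨ 3*acc = tot + 21 ∨ (acc ≥ 10 ∧ acc > tot - 2)))))))) ∧ ((¬(s < 2*n + 3 → n ≠ k - 5)) → (((k + 3*tot ≠ 3 ↔ 3*acc = 2*n + 15) → (¬(acc = 3 ∨ acc + k = 3 ∨ (k ≥ 1 ∧ acc > k - 2)))) ∧ ((¬(k + 3*tot ≠ 3 ↔ 3*acc = 2*n + 15)) → (¬(acc = 3 ∨ acc + 2*k = tot + 3 ∨ (k ≥ 1 ∧ acc > tot - 2))))))
Before assert 3*k - 6 > n + 3*tot + 3 ∧ tot + 8 ≤ acc + 1: 3*k > n + 3*tot + 9 ∧ tot ≤ acc - 7 ∧ ((s < 2*n + 3 → n ≠ k - 5) → (((k + s > -5 ∧ tot ≤ 0) → (((k + 3*tot ≠ 3 ↔ 3*acc = 2*n - 18) → (¬(acc = -8 ∨ acc + k = 3 ∨ (k ≥ 1 ∧ acc > k - 2)))) ∧ ((¬(k + 3*tot ≠ 3 ↔ 3*acc = 2*n - 18)) → (¬(acc = -8 ∨ acc + 2*k = tot + 3 ∨ (k ≥ 1 ∧ acc > tot - 2)))))) ∧ ((¬(k + s > -5 ∧ tot ≤ 0)) → (((acc + 3*tot ≠ 12 ↔ 3*s = 2*n) → (¬(s = -2 ∨ 2*acc = 12 ∨ acc ≥ 10))) ∧ ((¬(acc + 3*tot ≠ 12 ↔ 3*s = 2*n)) → (¬(s = -2 ∨ 3*acc = tot + 21 ∨ (acc ≥ 10 ∧ acc > tot - 2)))))))) ∧ ((¬(s < 2*n + 3 → n ≠ k - 5)) → (((k + 3*tot ≠ 3 ↔ 3*acc = 2*n + 15) → (¬(acc = 3 ∨ acc + k = 3 ∨ (k ≥ 1 ∧ acc > k - 2)))) ∧ ((¬(k + 3*tot ≠ 3 ↔ 3*acc = 2*n + 15)) → (¬(acc = 3 ∨ acc + 2*k = tot + 3 ∨ (k ≥ 1 ∧ acc > tot - 2))))))
The weakest precondition is 3*k > n + 3*tot + 9 ∧ tot ≤ acc - 7 ∧ ((s < 2*n + 3 → n ≠ k - 5) → (((k + s > -5 ∧ tot ≤ 0) → (((k + 3*tot ≠ 3 ↔ 3*acc = 2*n - 18) → (¬(acc = -8 ∨ acc + k = 3 ∨ (k ≥ 1 ∧ acc > k - 2)))) ∧ ((¬(k + 3*tot ≠ 3 ↔ 3*acc = 2*n - 18)) → (¬(acc = -8 ∨ acc + 2*k = tot + 3 ∨ (k ≥ 1 ∧ acc > tot - 2)))))) ∧ ((¬(k + s > -5 ∧ tot ≤ 0)) → (((acc + 3*tot ≠ 12 ↔ 3*s = 2*n) → (¬(s = -2 ∨ 2*acc = 12 ∨ acc ≥ 10))) ∧ ((¬(acc + 3*tot ≠ 12 ↔ 3*s = 2*n)) → (¬(s = -2 ∨ 3*acc = tot + 21 ∨ (acc ≥ 10 ∧ acc > tot - 2)))))))) ∧ ((¬(s < 2*n + 3 → n ≠ k - 5)) → (((k + 3*tot ≠ 3 ↔ 3*acc = 2*n + 15) → (¬(acc = 3 ∨ acc + k = 3 ∨ (k ≥ 1 ∧ acc > k - 2)))) ∧ ((¬(k + 3*tot ≠ 3 ↔ 3*acc = 2*n + 15)) → (¬(acc = 3 ∨ acc + 2*k = tot + 3 ∨ (k ≥ 1 ∧ acc > tot - 2)))))).
Check whether 3*k > n + 3*tot + 9 ∧ tot ≤ acc - 7 ∧ ((2*n > -6 → n ≠ k - 5) → (((k > -2 ∧ tot ≤ 0) → (((k + 3*tot ≠ 3 ↔ 3*acc = 2*n - 18) → (¬(acc = -8 ∨ acc + k = 3 ∨ (k ≥ 1 ∧ acc > k - 2)))) ∧ ((¬(k + 3*tot ≠ 3 ↔ 3*acc = 2*n - 18)) → (¬(acc = -8 ∨ acc + 2*k = tot + 3 ∨ (k ≥ 1 ∧ acc > tot - 2)))))) ∧ ((¬(k > -2 ∧ tot ≤ 0)) → (((acc + 3*tot ≠ 12 ↔ 2*n = -9) → (¬(2*acc = 12 ∨ acc ≥ 10))) ∧ ((¬(acc + 3*tot ≠ 12 ↔ 2*n = -9)) → (¬(3*acc = tot + 21 ∨ (acc ≥ 10 ∧ acc > tot - 2)))))))) ∧ ((¬(2*n > -6 → n ≠ k - 5)) → (((k + 3*tot ≠ 3 ↔ 3*acc = 2*n + 15) → (¬(acc = 3 ∨ acc + k = 3 ∨ (k ≥ 1 ∧ acc > k - 2)))) ∧ ((¬(k + 3*tot ≠ 3 ↔ 3*acc = 2*n + 15)) → (¬(acc = 3 ∨ acc + 2*k = tot + 3 ∨ (k ≥ 1 ∧ acc > tot - 2)))))) ∧ s = -3 implies it.
Every state satisfying the precondition satisfies the weakest precondition: the implication holds.
Answer: valid


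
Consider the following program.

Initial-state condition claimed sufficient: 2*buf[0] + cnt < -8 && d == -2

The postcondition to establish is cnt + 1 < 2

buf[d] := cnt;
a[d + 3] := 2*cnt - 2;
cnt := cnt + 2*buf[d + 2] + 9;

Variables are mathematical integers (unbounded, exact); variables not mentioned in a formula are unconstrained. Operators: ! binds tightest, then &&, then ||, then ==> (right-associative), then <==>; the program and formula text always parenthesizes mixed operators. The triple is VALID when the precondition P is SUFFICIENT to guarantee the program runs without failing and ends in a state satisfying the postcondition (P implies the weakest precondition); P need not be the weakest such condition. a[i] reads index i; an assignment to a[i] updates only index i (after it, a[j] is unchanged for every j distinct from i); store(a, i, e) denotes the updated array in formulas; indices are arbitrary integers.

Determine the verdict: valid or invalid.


Working backward. After the program, the postcondition cnt + 1 < 2 must hold; in canonical form it is cnt < 1.
Before cnt := cnt + 2*buf[d + 2] + 9: 2*buf[d + 2] + cnt < -8
Before a[d + 3] := 2*cnt - 2: 2*buf[d + 2] + cnt < -8
Before buf[d] := cnt: 2*store(buf, d, cnt)[d + 2] + cnt < -8
The weakest precondition is 2*store(buf, d, cnt)[d + 2] + cnt < -8.
Check whether 2*buf[0] + cnt < -8 && d == -2 implies it.
Every state satisfying the precondition satisfies the weakest precondition: the implication holds.
Answer: valid


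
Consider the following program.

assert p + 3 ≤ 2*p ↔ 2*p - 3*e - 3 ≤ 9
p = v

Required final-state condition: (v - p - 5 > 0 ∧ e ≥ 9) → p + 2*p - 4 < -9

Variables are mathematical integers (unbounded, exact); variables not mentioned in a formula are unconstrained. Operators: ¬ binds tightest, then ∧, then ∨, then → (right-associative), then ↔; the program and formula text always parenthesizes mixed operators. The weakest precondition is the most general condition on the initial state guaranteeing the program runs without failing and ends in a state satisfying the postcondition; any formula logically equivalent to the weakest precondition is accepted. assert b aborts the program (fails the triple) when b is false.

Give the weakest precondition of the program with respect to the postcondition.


Working backward. After the program, the postcondition (v - p - 5 > 0 ∧ e ≥ 9) → p + 2*p - 4 < -9 must hold; in canonical form it is (v > p + 5 ∧ e ≥ 9) → 3*p < -5.
Before p := v: true
Before assert p + 3 ≤ 2*p ↔ 2*p - 3*e - 3 ≤ 9: p ≥ 3 ↔ 2*p ≤ 3*e + 12
Answer: WP = p ≥ 3 ↔ 2*p ≤ 3*e + 12


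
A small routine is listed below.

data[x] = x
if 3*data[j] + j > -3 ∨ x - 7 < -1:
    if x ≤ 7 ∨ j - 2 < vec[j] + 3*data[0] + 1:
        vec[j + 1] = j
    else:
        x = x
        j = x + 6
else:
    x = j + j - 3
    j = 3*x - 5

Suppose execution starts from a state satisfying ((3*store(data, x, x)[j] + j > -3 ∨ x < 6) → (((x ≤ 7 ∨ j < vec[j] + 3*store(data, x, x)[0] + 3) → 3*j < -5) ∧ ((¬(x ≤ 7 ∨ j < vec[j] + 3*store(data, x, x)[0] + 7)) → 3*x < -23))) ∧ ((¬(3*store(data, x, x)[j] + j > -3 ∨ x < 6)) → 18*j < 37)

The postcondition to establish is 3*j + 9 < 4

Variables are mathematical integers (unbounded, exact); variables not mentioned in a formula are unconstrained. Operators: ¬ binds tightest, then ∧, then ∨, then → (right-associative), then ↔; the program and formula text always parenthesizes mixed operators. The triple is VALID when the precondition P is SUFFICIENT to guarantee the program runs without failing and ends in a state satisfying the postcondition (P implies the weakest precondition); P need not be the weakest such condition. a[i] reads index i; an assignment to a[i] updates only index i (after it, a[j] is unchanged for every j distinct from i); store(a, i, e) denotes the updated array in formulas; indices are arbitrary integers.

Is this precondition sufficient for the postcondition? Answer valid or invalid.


Working backward. After the program, the postcondition 3*j + 9 < 4 must hold; in canonical form it is 3*j < -5.
Then branch requires ((x ≤ 7 ∨ j < 3*data[0] + vec[j] + 3) → 3*j < -5) ∧ ((¬(x ≤ 7 ∨ j < 3*data[0] + vec[j] + 3)) → 3*x < -23); else branch requires 18*j < 37.
Before the if: ((3*data[j] + j > -3 ∨ x < 6) → (((x ≤ 7 ∨ j < 3*data[0] + vec[j] + 3) → 3*j < -5) ∧ ((¬(x ≤ 7 ∨ j < 3*data[0] + vec[j] + 3)) → 3*x < -23))) ∧ ((¬(3*data[j] + j > -3 ∨ x < 6)) → 18*j < 37)
Before data[x] := x: ((3*store(data, x, x)[j] + j > -3 ∨ x < 6) → (((x ≤ 7 ∨ j < vec[j] + 3*store(data, x, x)[0] + 3) → 3*j < -5) ∧ ((¬(x ≤ 7 ∨ j < vec[j] + 3*store(data, x, x)[0] + 3)) → 3*x < -23))) ∧ ((¬(3*store(data, x, x)[j] + j > -3 ∨ x < 6)) → 18*j < 37)
The weakest precondition is ((3*store(data, x, x)[j] + j > -3 ∨ x < 6) → (((x ≤ 7 ∨ j < vec[j] + 3*store(data, x, x)[0] + 3) → 3*j < -5) ∧ ((¬(x ≤ 7 ∨ j < vec[j] + 3*store(data, x, x)[0] + 3)) → 3*x < -23))) ∧ ((¬(3*store(data, x, x)[j] + j > -3 ∨ x < 6)) → 18*j < 37).
Check whether ((3*store(data, x, x)[j] + j > -3 ∨ x < 6) → (((x ≤ 7 ∨ j < vec[j] + 3*store(data, x, x)[0] + 3) → 3*j < -5) ∧ ((¬(x ≤ 7 ∨ j < vec[j] + 3*store(data, x, x)[0] + 7)) → 3*x < -23))) ∧ ((¬(3*store(data, x, x)[j] + j > -3 ∨ x < 6)) → 18*j < 37) implies it.
Countermodel: at the initial state data = {[0] = 2, [8] = 2, [9] = 0, elsewhere 2}, j = 9, vec = {[0] = 0, [8] = 0, [9] = 0, elsewhere 0}, x = 8, the precondition holds but the weakest precondition fails.
Answer: invalid


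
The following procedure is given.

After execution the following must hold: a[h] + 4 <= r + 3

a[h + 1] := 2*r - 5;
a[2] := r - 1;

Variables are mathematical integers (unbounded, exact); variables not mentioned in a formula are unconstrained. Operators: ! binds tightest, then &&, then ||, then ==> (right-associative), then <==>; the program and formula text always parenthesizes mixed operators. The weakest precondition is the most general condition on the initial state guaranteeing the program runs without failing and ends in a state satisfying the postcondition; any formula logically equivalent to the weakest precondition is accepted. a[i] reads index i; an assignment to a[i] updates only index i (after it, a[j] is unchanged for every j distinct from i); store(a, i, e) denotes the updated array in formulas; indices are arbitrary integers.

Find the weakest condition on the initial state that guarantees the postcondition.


Working backward. After the program, the postcondition a[h] + 4 <= r + 3 must hold; in canonical form it is a[h] <= r - 1.
Before a[2] := r - 1: store(a, 2, r - 1)[h] <= r - 1
Before a[h + 1] := 2*r - 5: store(store(a, h + 1, 2*r - 5), 2, r - 1)[h] <= r - 1
Answer: WP = store(store(a, h + 1, 2*r - 5), 2, r - 1)[h] <= r - 1


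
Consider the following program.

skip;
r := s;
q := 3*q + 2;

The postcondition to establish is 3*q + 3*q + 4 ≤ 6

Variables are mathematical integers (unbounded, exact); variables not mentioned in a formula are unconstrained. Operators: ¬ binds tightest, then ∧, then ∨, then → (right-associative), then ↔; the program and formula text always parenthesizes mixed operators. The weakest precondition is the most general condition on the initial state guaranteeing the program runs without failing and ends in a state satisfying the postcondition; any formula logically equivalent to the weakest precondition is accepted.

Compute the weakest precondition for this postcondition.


Working backward. After the program, the postcondition 3*q + 3*q + 4 ≤ 6 must hold; in canonical form it is 6*q ≤ 2.
Before q := 3*q + 2: 18*q ≤ -10
Before r := s: 18*q ≤ -10
Before skip: 18*q ≤ -10
Answer: WP = 18*q ≤ -10


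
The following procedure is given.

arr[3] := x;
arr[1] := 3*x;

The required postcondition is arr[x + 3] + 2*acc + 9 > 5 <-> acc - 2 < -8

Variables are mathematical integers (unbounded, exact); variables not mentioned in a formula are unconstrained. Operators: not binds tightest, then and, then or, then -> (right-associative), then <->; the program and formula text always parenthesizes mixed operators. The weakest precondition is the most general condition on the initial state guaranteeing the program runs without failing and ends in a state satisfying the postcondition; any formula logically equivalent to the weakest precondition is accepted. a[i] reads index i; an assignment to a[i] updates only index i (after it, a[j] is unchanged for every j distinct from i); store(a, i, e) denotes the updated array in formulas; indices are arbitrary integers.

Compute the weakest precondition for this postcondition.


Working backward. After the program, the postcondition arr[x + 3] + 2*acc + 9 > 5 <-> acc - 2 < -8 must hold; in canonical form it is arr[x + 3] + 2*acc > -4 <-> acc < -6.
Before arr[1] := 3*x: store(arr, 1, 3*x)[x + 3] + 2*acc > -4 <-> acc < -6
Before arr[3] := x: store(store(arr, 3, x), 1, 3*x)[x + 3] + 2*acc > -4 <-> acc < -6
Answer: WP = store(store(arr, 3, x), 1, 3*x)[x + 3] + 2*acc > -4 <-> acc < -6


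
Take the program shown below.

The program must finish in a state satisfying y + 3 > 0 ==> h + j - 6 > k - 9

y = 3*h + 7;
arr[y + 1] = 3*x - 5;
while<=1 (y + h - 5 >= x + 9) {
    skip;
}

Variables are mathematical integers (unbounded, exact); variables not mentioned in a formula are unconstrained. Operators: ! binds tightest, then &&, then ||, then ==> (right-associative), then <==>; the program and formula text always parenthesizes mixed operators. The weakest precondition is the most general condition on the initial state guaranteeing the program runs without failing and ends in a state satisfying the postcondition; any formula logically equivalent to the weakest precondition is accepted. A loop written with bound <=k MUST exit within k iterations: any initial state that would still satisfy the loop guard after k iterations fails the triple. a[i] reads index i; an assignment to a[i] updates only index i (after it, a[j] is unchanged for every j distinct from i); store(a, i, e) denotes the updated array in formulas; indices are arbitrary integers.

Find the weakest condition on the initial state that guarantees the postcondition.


Working backward. After the program, the postcondition y + 3 > 0 ==> h + j - 6 > k - 9 must hold; in canonical form it is y > -3 ==> h + j > k - 3.
Before the loop (bound <=1), unroll the exhaustion recursion (WP_0 = exit-now case; WP_j = one more guarded iteration, up to j = 1):
  WP_0: (!(h + y >= x + 14)) && (y > -3 ==> h + j > k - 3)
  WP_1: (h + y >= x + 14 ==> ((!(h + y >= x + 14)) && (y > -3 ==> h + j > k - 3))) && ((!(h + y >= x + 14)) ==> (y > -3 ==> h + j > k - 3))
So before the loop: (h + y >= x + 14 ==> ((!(h + y >= x + 14)) && (y > -3 ==> h + j > k - 3))) && ((!(h + y >= x + 14)) ==> (y > -3 ==> h + j > k - 3))
Before arr[y + 1] := 3*x - 5: (h + y >= x + 14 ==> ((!(h + y >= x + 14)) && (y > -3 ==> h + j > k - 3))) && ((!(h + y >= x + 14)) ==> (y > -3 ==> h + j > k - 3))
Before y := 3*h + 7: (4*h >= x + 7 ==> ((!(4*h >= x + 7)) && (3*h > -10 ==> h + j > k - 3))) && ((!(4*h >= x + 7)) ==> (3*h > -10 ==> h + j > k - 3))
Answer: WP = (4*h >= x + 7 ==> ((!(4*h >= x + 7)) && (3*h > -10 ==> h + j > k - 3))) && ((!(4*h >= x + 7)) ==> (3*h > -10 ==> h + j > k - 3))


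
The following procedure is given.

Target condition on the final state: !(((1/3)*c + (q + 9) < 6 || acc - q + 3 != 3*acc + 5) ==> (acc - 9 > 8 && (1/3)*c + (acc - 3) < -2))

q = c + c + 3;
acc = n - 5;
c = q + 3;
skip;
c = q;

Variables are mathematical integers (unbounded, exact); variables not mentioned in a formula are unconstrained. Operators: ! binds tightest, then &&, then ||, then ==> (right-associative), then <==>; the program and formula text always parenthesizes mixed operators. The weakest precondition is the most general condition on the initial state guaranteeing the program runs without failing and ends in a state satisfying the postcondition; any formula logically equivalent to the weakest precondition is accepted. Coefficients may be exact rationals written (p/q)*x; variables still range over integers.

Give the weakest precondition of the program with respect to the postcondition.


Working backward. After the program, the postcondition !(((1/3)*c + (q + 9) < 6 || acc - q + 3 != 3*acc + 5) ==> (acc - 9 > 8 && (1/3)*c + (acc - 3) < -2)) must hold; in canonical form it is !(((1/3)*c + q < -3 || 2*acc + q != -2) ==> (acc > 17 && acc + (1/3)*c < 1)).
Before c := q: !(((4/3)*q < -3 || 2*acc + q != -2) ==> (acc > 17 && acc + (1/3)*q < 1))
Before skip: !(((4/3)*q < -3 || 2*acc + q != -2) ==> (acc > 17 && acc + (1/3)*q < 1))
Before c := q + 3: !(((4/3)*q < -3 || 2*acc + q != -2) ==> (acc > 17 && acc + (1/3)*q < 1))
Before acc := n - 5: !(((4/3)*q < -3 || 2*n + q != 8) ==> (n > 22 && n + (1/3)*q < 6))
Before q := c + c + 3: !(((8/3)*c < -7 || 2*c + 2*n != 5) ==> (n > 22 && (2/3)*c + n < 5))
Answer: WP = !(((8/3)*c < -7 || 2*c + 2*n != 5) ==> (n > 22 && (2/3)*c + n < 5))


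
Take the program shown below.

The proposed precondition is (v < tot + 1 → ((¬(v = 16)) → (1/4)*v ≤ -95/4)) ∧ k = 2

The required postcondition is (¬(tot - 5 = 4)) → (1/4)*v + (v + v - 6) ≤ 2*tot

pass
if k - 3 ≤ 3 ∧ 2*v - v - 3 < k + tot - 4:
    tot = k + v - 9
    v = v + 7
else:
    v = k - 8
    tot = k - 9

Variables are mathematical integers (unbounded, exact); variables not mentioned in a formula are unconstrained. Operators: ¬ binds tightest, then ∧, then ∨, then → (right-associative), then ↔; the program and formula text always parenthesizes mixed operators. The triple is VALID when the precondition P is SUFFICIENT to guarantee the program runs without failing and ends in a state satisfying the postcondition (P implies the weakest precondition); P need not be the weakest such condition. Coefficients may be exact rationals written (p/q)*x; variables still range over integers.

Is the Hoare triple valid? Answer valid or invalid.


Working backward. After the program, the postcondition (¬(tot - 5 = 4)) → (1/4)*v + (v + v - 6) ≤ 2*tot must hold; in canonical form it is (¬(tot = 9)) → (9/4)*v ≤ 2*tot + 6.
Then branch requires (¬(k + v = 18)) → (1/4)*v ≤ 2*k - 111/4; else branch requires (¬(k = 18)) → (1/4)*k ≤ 6.
Before the if: ((k ≤ 6 ∧ v < k + tot - 1) → ((¬(k + v = 18)) → (1/4)*v ≤ 2*k - 111/4)) ∧ ((¬(k ≤ 6 ∧ v < k + tot - 1)) → ((¬(k = 18)) → (1/4)*k ≤ 6))
Before skip: ((k ≤ 6 ∧ v < k + tot - 1) → ((¬(k + v = 18)) → (1/4)*v ≤ 2*k - 111/4)) ∧ ((¬(k ≤ 6 ∧ v < k + tot - 1)) → ((¬(k = 18)) → (1/4)*k ≤ 6))
The weakest precondition is ((k ≤ 6 ∧ v < k + tot - 1) → ((¬(k + v = 18)) → (1/4)*v ≤ 2*k - 111/4)) ∧ ((¬(k ≤ 6 ∧ v < k + tot - 1)) → ((¬(k = 18)) → (1/4)*k ≤ 6)).
Check whether (v < tot + 1 → ((¬(v = 16)) → (1/4)*v ≤ -95/4)) ∧ k = 2 implies it.
Every state satisfying the precondition satisfies the weakest precondition: the implication holds.
Answer: valid


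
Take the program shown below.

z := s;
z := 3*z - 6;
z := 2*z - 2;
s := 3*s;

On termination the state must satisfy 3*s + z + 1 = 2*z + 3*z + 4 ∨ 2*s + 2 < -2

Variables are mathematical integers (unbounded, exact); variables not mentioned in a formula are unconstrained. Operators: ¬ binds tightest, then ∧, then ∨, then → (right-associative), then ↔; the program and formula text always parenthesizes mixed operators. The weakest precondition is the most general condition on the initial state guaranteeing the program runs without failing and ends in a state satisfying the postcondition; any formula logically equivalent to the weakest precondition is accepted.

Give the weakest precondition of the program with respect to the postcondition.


Working backward. After the program, the postcondition 3*s + z + 1 = 2*z + 3*z + 4 ∨ 2*s + 2 < -2 must hold; in canonical form it is 3*s = 4*z + 3 ∨ 2*s < -4.
Before s := 3*s: 9*s = 4*z + 3 ∨ 6*s < -4
Before z := 2*z - 2: 9*s = 8*z - 5 ∨ 6*s < -4
Before z := 3*z - 6: 9*s = 24*z - 53 ∨ 6*s < -4
Before z := s: 15*s = 53 ∨ 6*s < -4
Answer: WP = 15*s = 53 ∨ 6*s < -4


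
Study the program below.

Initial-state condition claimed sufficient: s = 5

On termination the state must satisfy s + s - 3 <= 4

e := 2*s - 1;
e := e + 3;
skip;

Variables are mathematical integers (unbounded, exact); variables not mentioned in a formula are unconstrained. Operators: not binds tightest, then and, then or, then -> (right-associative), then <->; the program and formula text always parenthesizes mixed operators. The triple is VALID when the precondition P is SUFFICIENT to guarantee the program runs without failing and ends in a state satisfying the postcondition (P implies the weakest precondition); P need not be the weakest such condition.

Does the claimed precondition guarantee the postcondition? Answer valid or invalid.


Working backward. After the program, the postcondition s + s - 3 <= 4 must hold; in canonical form it is 2*s <= 7.
Before skip: 2*s <= 7
Before e := e + 3: 2*s <= 7
Before e := 2*s - 1: 2*s <= 7
The weakest precondition is 2*s <= 7.
Check whether s = 5 implies it.
Countermodel: at the initial state s = 5, the precondition holds but the weakest precondition fails.
Answer: invalid


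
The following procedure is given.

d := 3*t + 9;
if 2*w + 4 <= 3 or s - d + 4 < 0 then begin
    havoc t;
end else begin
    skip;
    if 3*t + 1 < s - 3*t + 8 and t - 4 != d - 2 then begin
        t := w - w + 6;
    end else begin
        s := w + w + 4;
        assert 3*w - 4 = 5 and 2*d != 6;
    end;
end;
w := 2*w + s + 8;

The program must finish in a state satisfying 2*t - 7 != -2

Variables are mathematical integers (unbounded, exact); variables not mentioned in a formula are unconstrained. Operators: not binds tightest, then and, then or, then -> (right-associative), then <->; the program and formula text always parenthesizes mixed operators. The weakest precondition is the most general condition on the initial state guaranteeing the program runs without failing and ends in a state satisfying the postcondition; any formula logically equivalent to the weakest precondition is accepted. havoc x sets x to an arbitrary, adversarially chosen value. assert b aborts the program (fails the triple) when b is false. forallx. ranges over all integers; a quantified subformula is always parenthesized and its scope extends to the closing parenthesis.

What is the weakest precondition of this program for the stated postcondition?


Working backward. After the program, the postcondition 2*t - 7 != -2 must hold; in canonical form it is 2*t != 5.
Before w := 2*w + s + 8: 2*t != 5
Then branch requires forall t_1. 2*t_1 != 5; else branch requires (not (6*t < s + 7 and t != d + 2)) -> (3*w = 9 and 2*d != 6 and 2*t != 5).
Before the if: ((2*w <= -1 or s < d - 4) -> (forall t_1. 2*t_1 != 5)) and ((not (2*w <= -1 or s < d - 4)) -> ((not (6*t < s + 7 and t != d + 2)) -> (3*w = 9 and 2*d != 6 and 2*t != 5)))
Before d := 3*t + 9: ((2*w <= -1 or s < 3*t + 5) -> (forall t_1. 2*t_1 != 5)) and ((not (2*w <= -1 or s < 3*t + 5)) -> ((not (6*t < s + 7 and 2*t != -11)) -> (3*w = 9 and 6*t != -12 and 2*t != 5)))
Answer: WP = ((2*w <= -1 or s < 3*t + 5) -> (forall t_1. 2*t_1 != 5)) and ((not (2*w <= -1 or s < 3*t + 5)) -> ((not (6*t < s + 7 and 2*t != -11)) -> (3*w = 9 and 6*t != -12 and 2*t != 5)))


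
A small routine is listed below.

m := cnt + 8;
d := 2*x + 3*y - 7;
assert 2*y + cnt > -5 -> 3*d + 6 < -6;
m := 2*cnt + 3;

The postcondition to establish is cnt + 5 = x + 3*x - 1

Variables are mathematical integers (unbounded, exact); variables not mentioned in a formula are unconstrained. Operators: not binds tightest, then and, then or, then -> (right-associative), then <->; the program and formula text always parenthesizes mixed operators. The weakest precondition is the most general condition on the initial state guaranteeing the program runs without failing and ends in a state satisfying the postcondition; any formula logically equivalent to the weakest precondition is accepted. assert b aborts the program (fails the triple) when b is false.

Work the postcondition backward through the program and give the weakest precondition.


Working backward. After the program, the postcondition cnt + 5 = x + 3*x - 1 must hold; in canonical form it is cnt = 4*x - 6.
Before m := 2*cnt + 3: cnt = 4*x - 6
Before assert 2*y + cnt > -5 -> 3*d + 6 < -6: (cnt + 2*y > -5 -> 3*d < -12) and cnt = 4*x - 6
Before d := 2*x + 3*y - 7: (cnt + 2*y > -5 -> 6*x + 9*y < 9) and cnt = 4*x - 6
Before m := cnt + 8: (cnt + 2*y > -5 -> 6*x + 9*y < 9) and cnt = 4*x - 6
Answer: WP = (cnt + 2*y > -5 -> 6*x + 9*y < 9) and cnt = 4*x - 6


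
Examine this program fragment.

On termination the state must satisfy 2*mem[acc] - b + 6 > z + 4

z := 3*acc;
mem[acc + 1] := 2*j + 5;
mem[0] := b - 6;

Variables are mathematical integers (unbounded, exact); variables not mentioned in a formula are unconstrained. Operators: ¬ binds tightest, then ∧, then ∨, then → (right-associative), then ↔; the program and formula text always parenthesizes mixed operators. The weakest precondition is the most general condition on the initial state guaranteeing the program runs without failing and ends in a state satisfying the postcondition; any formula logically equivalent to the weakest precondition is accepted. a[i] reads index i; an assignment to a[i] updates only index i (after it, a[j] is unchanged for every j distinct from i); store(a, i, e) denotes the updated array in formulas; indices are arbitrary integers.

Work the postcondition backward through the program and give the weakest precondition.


Working backward. After the program, the postcondition 2*mem[acc] - b + 6 > z + 4 must hold; in canonical form it is 2*mem[acc] > b + z - 2.
Before mem[0] := b - 6: 2*store(mem, 0, b - 6)[acc] > b + z - 2
Before mem[acc + 1] := 2*j + 5: 2*store(store(mem, acc + 1, 2*j + 5), 0, b - 6)[acc] > b + z - 2
Before z := 3*acc: 2*store(store(mem, acc + 1, 2*j + 5), 0, b - 6)[acc] > 3*acc + b - 2
Answer: WP = 2*store(store(mem, acc + 1, 2*j + 5), 0, b - 6)[acc] > 3*acc + b - 2


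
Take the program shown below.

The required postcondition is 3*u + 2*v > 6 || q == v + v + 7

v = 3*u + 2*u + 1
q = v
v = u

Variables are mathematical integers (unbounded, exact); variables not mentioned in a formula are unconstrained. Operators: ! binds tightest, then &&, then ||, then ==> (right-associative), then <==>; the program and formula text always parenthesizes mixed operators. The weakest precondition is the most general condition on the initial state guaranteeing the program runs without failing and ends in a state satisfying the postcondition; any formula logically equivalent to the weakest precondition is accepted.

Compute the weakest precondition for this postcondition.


Working backward. After the program, the postcondition 3*u + 2*v > 6 || q == v + v + 7 must hold; in canonical form it is 3*u + 2*v > 6 || q == 2*v + 7.
Before v := u: 5*u > 6 || q == 2*u + 7
Before q := v: 5*u > 6 || v == 2*u + 7
Before v := 3*u + 2*u + 1: 5*u > 6 || 3*u == 6
Answer: WP = 5*u > 6 || 3*u == 6


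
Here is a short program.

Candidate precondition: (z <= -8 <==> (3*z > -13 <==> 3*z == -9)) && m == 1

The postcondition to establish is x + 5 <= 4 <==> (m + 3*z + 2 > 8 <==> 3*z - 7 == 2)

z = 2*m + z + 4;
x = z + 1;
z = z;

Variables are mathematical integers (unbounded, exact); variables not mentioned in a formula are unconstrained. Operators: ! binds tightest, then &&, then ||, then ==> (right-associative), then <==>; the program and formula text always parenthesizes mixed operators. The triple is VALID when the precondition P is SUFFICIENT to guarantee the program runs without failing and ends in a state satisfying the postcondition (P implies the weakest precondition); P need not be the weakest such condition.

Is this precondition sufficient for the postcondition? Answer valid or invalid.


Working backward. After the program, the postcondition x + 5 <= 4 <==> (m + 3*z + 2 > 8 <==> 3*z - 7 == 2) must hold; in canonical form it is x <= -1 <==> (m + 3*z > 6 <==> 3*z == 9).
Before z := z: x <= -1 <==> (m + 3*z > 6 <==> 3*z == 9)
Before x := z + 1: z <= -2 <==> (m + 3*z > 6 <==> 3*z == 9)
Before z := 2*m + z + 4: 2*m + z <= -6 <==> (7*m + 3*z > -6 <==> 6*m + 3*z == -3)
The weakest precondition is 2*m + z <= -6 <==> (7*m + 3*z > -6 <==> 6*m + 3*z == -3).
Check whether (z <= -8 <==> (3*z > -13 <==> 3*z == -9)) && m == 1 implies it.
Every state satisfying the precondition satisfies the weakest precondition: the implication holds.
Answer: valid
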